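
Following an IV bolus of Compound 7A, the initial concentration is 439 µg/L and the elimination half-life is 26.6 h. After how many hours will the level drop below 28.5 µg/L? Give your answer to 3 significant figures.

105 hours

k = ln 2 / 26.6 = 0.02606 h⁻¹
C(t) = C₀ e^(−kt)  ⇒  t = ln(C₀/C) / k
t = ln(439/28.5) / 0.02606 = 2.735 / 0.02606 ≈ 105 hours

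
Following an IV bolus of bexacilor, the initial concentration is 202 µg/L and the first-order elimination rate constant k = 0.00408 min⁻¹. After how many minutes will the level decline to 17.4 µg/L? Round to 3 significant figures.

C(t) = C₀ e^(−kt)  ⇒  t = ln(C₀/C) / k
t = ln(202/17.4) / 0.004080 = 2.452 / 0.004080 ≈ 601 minutes

601 minutes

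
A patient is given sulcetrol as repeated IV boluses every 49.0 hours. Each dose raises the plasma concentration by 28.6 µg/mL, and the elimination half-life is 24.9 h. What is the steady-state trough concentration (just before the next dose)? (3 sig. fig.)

k = ln 2 / 24.9 = 0.02784 h⁻¹
Fraction remaining after one interval: e^(−kτ) = e^(−0.02784 × 49.0) = 0.2556
R = 1 / (1 − 0.2556) = 1.343
Css,max = 28.6 × 1.343 = 38.42 µg/mL
Css,min = Css,max × e^(−kτ) = 38.42 × 0.2556 ≈ 9.82 µg/mL

9.82 µg/mL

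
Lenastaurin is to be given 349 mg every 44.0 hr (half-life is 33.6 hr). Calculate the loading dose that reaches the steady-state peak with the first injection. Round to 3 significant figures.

585 mg

k = ln 2 / 33.6 = 0.02063 hr⁻¹
Accumulation ratio R = 1 / (1 − e^(−kτ)) = 1 / (1 − e^(−0.02063×44.0)) = 1 / (1 − 0.4035) = 1.676
Loading dose = maintenance dose × R = 349 × 1.676 ≈ 585 mg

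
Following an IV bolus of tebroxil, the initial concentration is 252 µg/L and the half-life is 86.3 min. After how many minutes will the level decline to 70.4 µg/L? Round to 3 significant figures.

k = ln 2 / 86.3 = 0.008032 min⁻¹
C(t) = C₀ e^(−kt)  ⇒  t = ln(C₀/C) / k
t = ln(252/70.4) / 0.008032 = 1.275 / 0.008032 ≈ 159 minutes

159 minutes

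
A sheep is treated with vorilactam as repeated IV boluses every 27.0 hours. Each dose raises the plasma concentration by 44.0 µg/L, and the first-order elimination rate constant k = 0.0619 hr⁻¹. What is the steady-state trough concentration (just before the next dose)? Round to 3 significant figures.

10.2 µg/L

Fraction remaining after one interval: e^(−kτ) = e^(−0.06190 × 27.0) = 0.1880
R = 1 / (1 − 0.1880) = 1.232
Css,max = 44.0 × 1.232 = 54.19 µg/L
Css,min = Css,max × e^(−kτ) = 54.19 × 0.1880 ≈ 10.2 µg/L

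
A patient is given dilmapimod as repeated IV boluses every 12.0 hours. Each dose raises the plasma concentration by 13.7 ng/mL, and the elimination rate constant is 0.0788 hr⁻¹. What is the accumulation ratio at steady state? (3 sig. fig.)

1.64

Fraction remaining after one interval: e^(−kτ) = e^(−0.07880 × 12.0) = 0.3884
R = 1 / (1 − 0.3884) = 1 / 0.6116 ≈ 1.64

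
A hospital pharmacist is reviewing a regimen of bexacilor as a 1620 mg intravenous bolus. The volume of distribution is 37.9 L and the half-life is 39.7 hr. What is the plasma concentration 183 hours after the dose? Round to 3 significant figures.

1.75 µg/mL

C₀ = dose / V = 1620 / 37.9 = 42.74 µg/mL
k = ln 2 / 39.7 = 0.01746 hr⁻¹
C(t) = C₀ e^(−kt) = 42.74 × e^(−0.01746 × 183) = 42.74 × e^(−3.195) = 42.74 × 0.04096 ≈ 1.75 µg/mL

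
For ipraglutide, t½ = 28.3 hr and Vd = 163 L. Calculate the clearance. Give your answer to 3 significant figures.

3.99 L/hr

k = ln 2 / t½ = ln 2 / 28.3 = 0.02449 hr⁻¹
CL = k · V = 0.02449 × 163 ≈ 3.99 L/hr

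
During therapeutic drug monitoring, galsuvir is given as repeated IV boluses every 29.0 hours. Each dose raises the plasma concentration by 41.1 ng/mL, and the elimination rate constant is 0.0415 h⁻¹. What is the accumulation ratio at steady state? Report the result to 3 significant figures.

1.43

Fraction remaining after one interval: e^(−kτ) = e^(−0.04150 × 29.0) = 0.3001
R = 1 / (1 − 0.3001) = 1 / 0.6999 ≈ 1.43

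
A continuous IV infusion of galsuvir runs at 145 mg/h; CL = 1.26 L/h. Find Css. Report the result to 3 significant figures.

Css = infusion rate / CL = 145 / 1.26 ≈ 115 mg/L

115 mg/L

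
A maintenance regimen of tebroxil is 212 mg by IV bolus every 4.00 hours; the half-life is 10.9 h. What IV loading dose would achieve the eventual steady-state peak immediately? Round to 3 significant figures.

944 mg

k = ln 2 / 10.9 = 0.06359 h⁻¹
Accumulation ratio R = 1 / (1 − e^(−kτ)) = 1 / (1 − e^(−0.06359×4.00)) = 1 / (1 − 0.7754) = 4.453
Loading dose = maintenance dose × R = 212 × 4.453 ≈ 944 mg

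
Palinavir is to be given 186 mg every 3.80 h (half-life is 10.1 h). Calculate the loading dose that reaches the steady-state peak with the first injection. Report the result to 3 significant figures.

810 mg

k = ln 2 / 10.1 = 0.06863 h⁻¹
Accumulation ratio R = 1 / (1 − e^(−kτ)) = 1 / (1 − e^(−0.06863×3.80)) = 1 / (1 − 0.7704) = 4.356
Loading dose = maintenance dose × R = 186 × 4.356 ≈ 810 mg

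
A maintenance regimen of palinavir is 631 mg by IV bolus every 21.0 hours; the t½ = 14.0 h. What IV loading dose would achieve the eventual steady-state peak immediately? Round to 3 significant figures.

976 mg

k = ln 2 / 14.0 = 0.04951 h⁻¹
Accumulation ratio R = 1 / (1 − e^(−kτ)) = 1 / (1 − e^(−0.04951×21.0)) = 1 / (1 − 0.3536) = 1.547
Loading dose = maintenance dose × R = 631 × 1.547 ≈ 976 mg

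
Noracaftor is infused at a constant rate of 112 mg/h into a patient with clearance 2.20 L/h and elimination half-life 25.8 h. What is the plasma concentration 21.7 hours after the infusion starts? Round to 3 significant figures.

Css = rate / CL = 112 / 2.20 = 50.91 mg/L
k = ln 2 / 25.8 = 0.02687 h⁻¹
C(t) = Css (1 − e^(−kt)) = 50.91 × (1 − e^(−0.5830)) = 50.91 × 0.4418 ≈ 22.5 mg/L

22.5 mg/L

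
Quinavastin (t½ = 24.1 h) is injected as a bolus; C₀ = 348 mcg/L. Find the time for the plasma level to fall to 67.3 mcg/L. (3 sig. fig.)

57.1 hours

k = ln 2 / 24.1 = 0.02876 h⁻¹
C(t) = C₀ e^(−kt)  ⇒  t = ln(C₀/C) / k
t = ln(348/67.3) / 0.02876 = 1.643 / 0.02876 ≈ 57.1 hours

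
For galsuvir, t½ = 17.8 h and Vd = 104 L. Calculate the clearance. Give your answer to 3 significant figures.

4.05 L/h

k = ln 2 / t½ = ln 2 / 17.8 = 0.03894 h⁻¹
CL = k · V = 0.03894 × 104 ≈ 4.05 L/h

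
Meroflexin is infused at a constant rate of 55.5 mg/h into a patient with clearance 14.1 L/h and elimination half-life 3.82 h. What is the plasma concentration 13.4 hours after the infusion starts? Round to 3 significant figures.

Css = rate / CL = 55.5 / 14.1 = 3.936 µg/mL
k = ln 2 / 3.82 = 0.1815 h⁻¹
C(t) = Css (1 − e^(−kt)) = 3.936 × (1 − e^(−2.431)) = 3.936 × 0.9121 ≈ 3.59 µg/mL

3.59 µg/mL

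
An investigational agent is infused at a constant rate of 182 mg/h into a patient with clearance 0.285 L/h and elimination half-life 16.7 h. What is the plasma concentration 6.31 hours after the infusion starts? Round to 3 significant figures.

Css = rate / CL = 182 / 0.285 = 638.6 mg/L
k = ln 2 / 16.7 = 0.04151 h⁻¹
C(t) = Css (1 − e^(−kt)) = 638.6 × (1 − e^(−0.2619)) = 638.6 × 0.2304 ≈ 147 mg/L

147 mg/L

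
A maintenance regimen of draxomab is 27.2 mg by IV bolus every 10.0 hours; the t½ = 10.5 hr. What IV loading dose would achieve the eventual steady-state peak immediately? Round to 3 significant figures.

k = ln 2 / 10.5 = 0.06601 hr⁻¹
Accumulation ratio R = 1 / (1 − e^(−kτ)) = 1 / (1 − e^(−0.06601×10.0)) = 1 / (1 − 0.5168) = 2.069
Loading dose = maintenance dose × R = 27.2 × 2.069 ≈ 56.3 mg

56.3 mg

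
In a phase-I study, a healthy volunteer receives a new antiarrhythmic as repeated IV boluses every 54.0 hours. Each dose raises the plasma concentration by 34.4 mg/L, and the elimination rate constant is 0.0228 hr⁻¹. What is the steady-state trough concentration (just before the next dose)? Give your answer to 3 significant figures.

14.2 mg/L

Fraction remaining after one interval: e^(−kτ) = e^(−0.02280 × 54.0) = 0.2919
R = 1 / (1 − 0.2919) = 1.412
Css,max = 34.4 × 1.412 = 48.58 mg/L
Css,min = Css,max × e^(−kτ) = 48.58 × 0.2919 ≈ 14.2 mg/L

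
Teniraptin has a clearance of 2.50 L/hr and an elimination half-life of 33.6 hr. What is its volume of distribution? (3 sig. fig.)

121 L

k = ln 2 / t½ = ln 2 / 33.6 = 0.02063 hr⁻¹
V = CL / k = 2.50 / 0.02063 ≈ 121 L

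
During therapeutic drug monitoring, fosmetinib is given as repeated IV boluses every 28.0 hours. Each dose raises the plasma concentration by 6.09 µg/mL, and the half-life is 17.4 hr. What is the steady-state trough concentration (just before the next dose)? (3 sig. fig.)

2.97 µg/mL

k = ln 2 / 17.4 = 0.03984 hr⁻¹
Fraction remaining after one interval: e^(−kτ) = e^(−0.03984 × 28.0) = 0.3278
R = 1 / (1 − 0.3278) = 1.488
Css,max = 6.09 × 1.488 = 9.060 µg/mL
Css,min = Css,max × e^(−kτ) = 9.060 × 0.3278 ≈ 2.97 µg/mL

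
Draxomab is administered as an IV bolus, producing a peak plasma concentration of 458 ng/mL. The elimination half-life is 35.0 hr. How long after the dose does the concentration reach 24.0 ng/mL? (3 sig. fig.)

k = ln 2 / 35.0 = 0.01980 hr⁻¹
C(t) = C₀ e^(−kt)  ⇒  t = ln(C₀/C) / k
t = ln(458/24.0) / 0.01980 = 2.949 / 0.01980 ≈ 149 hours

149 hours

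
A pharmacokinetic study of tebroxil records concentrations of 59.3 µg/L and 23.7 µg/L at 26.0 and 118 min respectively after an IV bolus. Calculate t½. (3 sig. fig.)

k = ln(C₁/C₂) / (t₂ − t₁) = ln(59.3/23.7) / (118 − 26.0)
  = 0.9171 / 92.00 = 0.009969 min⁻¹
t½ = ln 2 / k = ln 2 / 0.009969 ≈ 69.5 minutes

69.5 minutes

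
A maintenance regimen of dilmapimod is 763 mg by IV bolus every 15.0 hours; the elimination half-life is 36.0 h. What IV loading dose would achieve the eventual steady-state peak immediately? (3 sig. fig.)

k = ln 2 / 36.0 = 0.01925 h⁻¹
Accumulation ratio R = 1 / (1 − e^(−kτ)) = 1 / (1 − e^(−0.01925×15.0)) = 1 / (1 − 0.7492) = 3.987
Loading dose = maintenance dose × R = 763 × 3.987 ≈ 3040 mg

3040 mg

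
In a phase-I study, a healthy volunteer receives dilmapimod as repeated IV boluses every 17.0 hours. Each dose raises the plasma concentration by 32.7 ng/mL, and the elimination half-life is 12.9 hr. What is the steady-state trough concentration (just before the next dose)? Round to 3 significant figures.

k = ln 2 / 12.9 = 0.05373 hr⁻¹
Fraction remaining after one interval: e^(−kτ) = e^(−0.05373 × 17.0) = 0.4011
R = 1 / (1 − 0.4011) = 1.670
Css,max = 32.7 × 1.670 = 54.60 ng/mL
Css,min = Css,max × e^(−kτ) = 54.60 × 0.4011 ≈ 21.9 ng/mL

21.9 ng/mL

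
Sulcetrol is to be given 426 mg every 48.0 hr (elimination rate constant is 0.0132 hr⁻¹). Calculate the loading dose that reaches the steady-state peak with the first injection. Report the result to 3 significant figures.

908 mg

Accumulation ratio R = 1 / (1 − e^(−kτ)) = 1 / (1 − e^(−0.01320×48.0)) = 1 / (1 − 0.5307) = 2.131
Loading dose = maintenance dose × R = 426 × 2.131 ≈ 908 mg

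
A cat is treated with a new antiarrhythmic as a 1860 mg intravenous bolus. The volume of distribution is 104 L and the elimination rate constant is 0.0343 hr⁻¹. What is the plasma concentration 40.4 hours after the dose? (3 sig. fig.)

4.47 µg/mL

C₀ = dose / V = 1860 / 104 = 17.88 µg/mL
C(t) = C₀ e^(−kt) = 17.88 × e^(−0.03430 × 40.4) = 17.88 × e^(−1.386) = 17.88 × 0.2501 ≈ 4.47 µg/mL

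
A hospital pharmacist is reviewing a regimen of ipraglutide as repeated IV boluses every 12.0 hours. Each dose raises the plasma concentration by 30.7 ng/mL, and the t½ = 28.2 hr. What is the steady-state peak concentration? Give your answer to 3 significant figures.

120 ng/mL

k = ln 2 / 28.2 = 0.02458 hr⁻¹
Fraction remaining after one interval: e^(−kτ) = e^(−0.02458 × 12.0) = 0.7446
R = 1 / (1 − 0.7446) = 3.915
Css,max = 30.7 × 3.915 ≈ 120 ng/mL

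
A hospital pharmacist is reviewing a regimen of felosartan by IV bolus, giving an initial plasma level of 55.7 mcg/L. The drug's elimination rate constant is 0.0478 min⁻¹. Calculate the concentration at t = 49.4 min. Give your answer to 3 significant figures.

C(t) = C₀ e^(−kt) = 55.7 × e^(−0.04780 × 49.4) = 55.7 × e^(−2.361) = 55.7 × 0.09430 ≈ 5.25 mcg/L

5.25 mcg/L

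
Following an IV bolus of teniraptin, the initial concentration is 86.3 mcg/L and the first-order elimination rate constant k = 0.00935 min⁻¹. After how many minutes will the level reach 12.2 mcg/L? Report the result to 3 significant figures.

C(t) = C₀ e^(−kt)  ⇒  t = ln(C₀/C) / k
t = ln(86.3/12.2) / 0.009350 = 1.956 / 0.009350 ≈ 209 minutes

209 minutes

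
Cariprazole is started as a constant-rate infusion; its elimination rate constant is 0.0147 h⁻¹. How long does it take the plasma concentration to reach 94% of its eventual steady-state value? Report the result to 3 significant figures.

191 hours

f = 1 − e^(−kt)  ⇒  t = −ln(1 − f) / k
t = −ln(1 − 0.94) / 0.01470 = 2.813 / 0.01470 ≈ 191 hours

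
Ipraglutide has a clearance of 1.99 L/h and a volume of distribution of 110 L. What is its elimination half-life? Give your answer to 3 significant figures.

k = CL / V = 1.99 / 110 = 0.01809 h⁻¹
t½ = ln 2 / k = ln 2 / 0.01809 ≈ 38.3 hours

38.3 hours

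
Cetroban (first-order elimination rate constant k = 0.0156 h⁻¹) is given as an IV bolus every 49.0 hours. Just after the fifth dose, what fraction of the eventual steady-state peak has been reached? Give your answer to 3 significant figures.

0.978

f_n = 1 − e^(−nkτ) = 1 − e^(−5 × 0.01560 × 49.0) = 1 − e^(−3.822) = 1 − 0.02188 ≈ 0.978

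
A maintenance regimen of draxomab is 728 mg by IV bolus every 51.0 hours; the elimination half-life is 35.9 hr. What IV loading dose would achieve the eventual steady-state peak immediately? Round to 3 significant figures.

k = ln 2 / 35.9 = 0.01931 hr⁻¹
Accumulation ratio R = 1 / (1 − e^(−kτ)) = 1 / (1 − e^(−0.01931×51.0)) = 1 / (1 − 0.3736) = 1.596
Loading dose = maintenance dose × R = 728 × 1.596 ≈ 1160 mg

1160 mg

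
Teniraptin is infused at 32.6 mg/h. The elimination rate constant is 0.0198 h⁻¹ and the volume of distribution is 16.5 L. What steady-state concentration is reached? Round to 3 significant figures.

99.8 mg/L

CL = k · V = 0.0198 × 16.5 = 0.3267 L/h
Css = rate / CL = 32.6 / 0.3267 ≈ 99.8 mg/L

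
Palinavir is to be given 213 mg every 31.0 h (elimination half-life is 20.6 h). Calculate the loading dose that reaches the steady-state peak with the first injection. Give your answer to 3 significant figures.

k = ln 2 / 20.6 = 0.03365 h⁻¹
Accumulation ratio R = 1 / (1 − e^(−kτ)) = 1 / (1 − e^(−0.03365×31.0)) = 1 / (1 − 0.3524) = 1.544
Loading dose = maintenance dose × R = 213 × 1.544 ≈ 329 mg

329 mg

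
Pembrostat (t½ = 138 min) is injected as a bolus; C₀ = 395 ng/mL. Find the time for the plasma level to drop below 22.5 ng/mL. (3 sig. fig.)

570 minutes

k = ln 2 / 138 = 0.005023 min⁻¹
C(t) = C₀ e^(−kt)  ⇒  t = ln(C₀/C) / k
t = ln(395/22.5) / 0.005023 = 2.865 / 0.005023 ≈ 570 minutes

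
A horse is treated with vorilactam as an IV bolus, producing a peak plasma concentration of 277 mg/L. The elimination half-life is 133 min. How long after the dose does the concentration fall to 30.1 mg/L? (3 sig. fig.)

426 minutes

k = ln 2 / 133 = 0.005212 min⁻¹
C(t) = C₀ e^(−kt)  ⇒  t = ln(C₀/C) / k
t = ln(277/30.1) / 0.005212 = 2.219 / 0.005212 ≈ 426 minutes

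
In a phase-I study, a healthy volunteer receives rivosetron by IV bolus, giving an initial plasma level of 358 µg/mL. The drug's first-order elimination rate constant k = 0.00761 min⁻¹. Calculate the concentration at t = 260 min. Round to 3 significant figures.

C(t) = C₀ e^(−kt) = 358 × e^(−0.007610 × 260) = 358 × e^(−1.979) = 358 × 0.1383 ≈ 49.5 µg/mL

49.5 µg/mL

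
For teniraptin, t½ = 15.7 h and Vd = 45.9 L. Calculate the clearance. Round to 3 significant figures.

k = ln 2 / t½ = ln 2 / 15.7 = 0.04415 h⁻¹
CL = k · V = 0.04415 × 45.9 ≈ 2.03 L/h

2.03 L/h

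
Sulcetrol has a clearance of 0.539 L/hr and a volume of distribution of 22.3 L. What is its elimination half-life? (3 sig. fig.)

k = CL / V = 0.539 / 22.3 = 0.02417 hr⁻¹
t½ = ln 2 / k = ln 2 / 0.02417 ≈ 28.7 hours

28.7 hours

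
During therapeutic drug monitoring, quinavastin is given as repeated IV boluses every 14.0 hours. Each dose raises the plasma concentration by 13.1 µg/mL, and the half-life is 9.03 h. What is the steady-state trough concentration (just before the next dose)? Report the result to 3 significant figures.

k = ln 2 / 9.03 = 0.07676 h⁻¹
Fraction remaining after one interval: e^(−kτ) = e^(−0.07676 × 14.0) = 0.3414
R = 1 / (1 − 0.3414) = 1.518
Css,max = 13.1 × 1.518 = 19.89 µg/mL
Css,min = Css,max × e^(−kτ) = 19.89 × 0.3414 ≈ 6.79 µg/mL

6.79 µg/mL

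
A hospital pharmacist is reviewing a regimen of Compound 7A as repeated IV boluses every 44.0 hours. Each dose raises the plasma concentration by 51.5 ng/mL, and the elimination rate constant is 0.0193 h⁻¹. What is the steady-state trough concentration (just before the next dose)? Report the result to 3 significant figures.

Fraction remaining after one interval: e^(−kτ) = e^(−0.01930 × 44.0) = 0.4278
R = 1 / (1 − 0.4278) = 1.748
Css,max = 51.5 × 1.748 = 90.00 ng/mL
Css,min = Css,max × e^(−kτ) = 90.00 × 0.4278 ≈ 38.5 ng/mL

38.5 ng/mL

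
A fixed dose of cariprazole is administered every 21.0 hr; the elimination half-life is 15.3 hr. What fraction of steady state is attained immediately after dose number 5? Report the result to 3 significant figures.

k = ln 2 / 15.3 = 0.04530 hr⁻¹
f_n = 1 − e^(−nkτ) = 1 − e^(−5 × 0.04530 × 21.0) = 1 − e^(−4.757) = 1 − 0.008592 ≈ 0.991

0.991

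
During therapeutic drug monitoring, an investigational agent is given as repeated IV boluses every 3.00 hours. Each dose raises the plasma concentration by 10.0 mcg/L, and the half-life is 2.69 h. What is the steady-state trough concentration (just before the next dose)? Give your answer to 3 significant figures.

k = ln 2 / 2.69 = 0.2577 h⁻¹
Fraction remaining after one interval: e^(−kτ) = e^(−0.2577 × 3.00) = 0.4616
R = 1 / (1 − 0.4616) = 1.857
Css,max = 10.0 × 1.857 = 18.57 mcg/L
Css,min = Css,max × e^(−kτ) = 18.57 × 0.4616 ≈ 8.57 mcg/L

8.57 mcg/L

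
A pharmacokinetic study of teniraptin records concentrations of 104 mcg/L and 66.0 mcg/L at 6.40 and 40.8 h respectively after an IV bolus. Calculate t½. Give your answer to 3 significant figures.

52.4 hours

k = ln(C₁/C₂) / (t₂ − t₁) = ln(104/66.0) / (40.8 − 6.40)
  = 0.4547 / 34.40 = 0.01322 h⁻¹
t½ = ln 2 / k = ln 2 / 0.01322 ≈ 52.4 hours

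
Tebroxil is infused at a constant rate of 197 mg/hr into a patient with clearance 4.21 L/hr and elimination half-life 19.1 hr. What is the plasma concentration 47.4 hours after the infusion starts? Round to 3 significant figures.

38.4 mg/L

Css = rate / CL = 197 / 4.21 = 46.79 mg/L
k = ln 2 / 19.1 = 0.03629 hr⁻¹
C(t) = Css (1 − e^(−kt)) = 46.79 × (1 − e^(−1.720)) = 46.79 × 0.8210 ≈ 38.4 mg/L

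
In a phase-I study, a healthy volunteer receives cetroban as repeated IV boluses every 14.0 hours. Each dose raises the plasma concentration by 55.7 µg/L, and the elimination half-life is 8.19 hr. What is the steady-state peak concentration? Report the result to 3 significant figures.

80.2 µg/L

k = ln 2 / 8.19 = 0.08463 hr⁻¹
Fraction remaining after one interval: e^(−kτ) = e^(−0.08463 × 14.0) = 0.3058
R = 1 / (1 − 0.3058) = 1.440
Css,max = 55.7 × 1.440 ≈ 80.2 µg/L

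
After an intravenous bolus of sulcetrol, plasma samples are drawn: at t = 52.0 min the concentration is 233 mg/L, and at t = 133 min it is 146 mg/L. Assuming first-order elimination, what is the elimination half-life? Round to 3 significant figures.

k = ln(C₁/C₂) / (t₂ − t₁) = ln(233/146) / (133 − 52.0)
  = 0.4674 / 81.00 = 0.005771 min⁻¹
t½ = ln 2 / k = ln 2 / 0.005771 ≈ 120 minutes

120 minutes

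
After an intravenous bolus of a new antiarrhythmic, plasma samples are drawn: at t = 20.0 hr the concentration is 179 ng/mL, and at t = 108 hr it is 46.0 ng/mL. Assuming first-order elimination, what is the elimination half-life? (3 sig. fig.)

44.9 hours

k = ln(C₁/C₂) / (t₂ − t₁) = ln(179/46.0) / (108 − 20.0)
  = 1.359 / 88.00 = 0.01544 hr⁻¹
t½ = ln 2 / k = ln 2 / 0.01544 ≈ 44.9 hours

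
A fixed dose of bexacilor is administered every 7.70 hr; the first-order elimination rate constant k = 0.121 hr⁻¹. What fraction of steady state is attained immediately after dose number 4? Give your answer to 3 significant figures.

f_n = 1 − e^(−nkτ) = 1 − e^(−4 × 0.1210 × 7.70) = 1 − e^(−3.727) = 1 − 0.02407 ≈ 0.976

0.976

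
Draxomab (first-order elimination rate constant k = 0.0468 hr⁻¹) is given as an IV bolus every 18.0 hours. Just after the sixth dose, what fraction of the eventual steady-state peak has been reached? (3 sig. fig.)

f_n = 1 − e^(−nkτ) = 1 − e^(−6 × 0.04680 × 18.0) = 1 − e^(−5.054) = 1 − 0.006381 ≈ 0.994

0.994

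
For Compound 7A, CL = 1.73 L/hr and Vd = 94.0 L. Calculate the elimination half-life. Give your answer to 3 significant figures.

k = CL / V = 1.73 / 94.0 = 0.01840 hr⁻¹
t½ = ln 2 / k = ln 2 / 0.01840 ≈ 37.7 hours

37.7 hours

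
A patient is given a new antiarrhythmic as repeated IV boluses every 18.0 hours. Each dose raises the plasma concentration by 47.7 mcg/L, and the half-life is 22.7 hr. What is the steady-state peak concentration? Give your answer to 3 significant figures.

113 mcg/L

k = ln 2 / 22.7 = 0.03054 hr⁻¹
Fraction remaining after one interval: e^(−kτ) = e^(−0.03054 × 18.0) = 0.5772
R = 1 / (1 − 0.5772) = 2.365
Css,max = 47.7 × 2.365 ≈ 113 mcg/L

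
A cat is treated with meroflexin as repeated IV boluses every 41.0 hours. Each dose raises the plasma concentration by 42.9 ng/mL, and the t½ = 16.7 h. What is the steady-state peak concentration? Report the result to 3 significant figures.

52.5 ng/mL

k = ln 2 / 16.7 = 0.04151 h⁻¹
Fraction remaining after one interval: e^(−kτ) = e^(−0.04151 × 41.0) = 0.1824
R = 1 / (1 − 0.1824) = 1.223
Css,max = 42.9 × 1.223 ≈ 52.5 ng/mL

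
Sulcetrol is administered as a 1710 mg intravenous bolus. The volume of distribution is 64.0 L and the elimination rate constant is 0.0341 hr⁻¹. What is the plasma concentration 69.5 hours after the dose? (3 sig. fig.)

2.50 mg/L

C₀ = dose / V = 1710 / 64.0 = 26.72 mg/L
C(t) = C₀ e^(−kt) = 26.72 × e^(−0.03410 × 69.5) = 26.72 × e^(−2.370) = 26.72 × 0.09349 ≈ 2.50 mg/L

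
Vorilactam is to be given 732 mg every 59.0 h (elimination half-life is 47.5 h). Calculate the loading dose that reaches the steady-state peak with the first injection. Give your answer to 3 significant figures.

k = ln 2 / 47.5 = 0.01459 h⁻¹
Accumulation ratio R = 1 / (1 − e^(−kτ)) = 1 / (1 − e^(−0.01459×59.0)) = 1 / (1 − 0.4228) = 1.732
Loading dose = maintenance dose × R = 732 × 1.732 ≈ 1270 mg

1270 mg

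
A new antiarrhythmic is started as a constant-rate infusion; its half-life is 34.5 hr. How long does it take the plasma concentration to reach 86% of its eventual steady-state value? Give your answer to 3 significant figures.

k = ln 2 / 34.5 = 0.02009 hr⁻¹
f = 1 − e^(−kt)  ⇒  t = −ln(1 − f) / k
t = −ln(1 − 0.86) / 0.02009 = 1.966 / 0.02009 ≈ 97.9 hours

97.9 hours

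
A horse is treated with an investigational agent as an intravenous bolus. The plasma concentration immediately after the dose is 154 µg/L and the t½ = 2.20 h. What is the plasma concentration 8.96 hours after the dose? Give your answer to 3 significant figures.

k = ln 2 / 2.20 = 0.3151 h⁻¹
8.96 h is 4.073 half-lives, so C = 154 × (1/2)^4.073 = 154 × 0.05943 ≈ 9.15 µg/L

9.15 µg/L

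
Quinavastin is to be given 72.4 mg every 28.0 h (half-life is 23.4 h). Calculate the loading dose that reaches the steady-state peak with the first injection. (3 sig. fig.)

k = ln 2 / 23.4 = 0.02962 h⁻¹
Accumulation ratio R = 1 / (1 − e^(−kτ)) = 1 / (1 − e^(−0.02962×28.0)) = 1 / (1 − 0.4363) = 1.774
Loading dose = maintenance dose × R = 72.4 × 1.774 ≈ 128 mg

128 mg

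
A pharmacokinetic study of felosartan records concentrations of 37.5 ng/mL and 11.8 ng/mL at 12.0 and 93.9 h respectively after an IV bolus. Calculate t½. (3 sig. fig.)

k = ln(C₁/C₂) / (t₂ − t₁) = ln(37.5/11.8) / (93.9 − 12.0)
  = 1.156 / 81.90 = 0.01412 h⁻¹
t½ = ln 2 / k = ln 2 / 0.01412 ≈ 49.1 hours

49.1 hours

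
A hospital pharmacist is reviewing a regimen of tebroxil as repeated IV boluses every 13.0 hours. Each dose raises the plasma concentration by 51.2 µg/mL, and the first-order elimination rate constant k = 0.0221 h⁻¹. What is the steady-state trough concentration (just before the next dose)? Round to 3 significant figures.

Fraction remaining after one interval: e^(−kτ) = e^(−0.02210 × 13.0) = 0.7503
R = 1 / (1 − 0.7503) = 4.005
Css,max = 51.2 × 4.005 = 205.0 µg/mL
Css,min = Css,max × e^(−kτ) = 205.0 × 0.7503 ≈ 154 µg/mL

154 µg/mL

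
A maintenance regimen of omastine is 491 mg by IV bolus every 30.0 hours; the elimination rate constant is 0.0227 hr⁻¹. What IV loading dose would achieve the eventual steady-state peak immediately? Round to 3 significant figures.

Accumulation ratio R = 1 / (1 − e^(−kτ)) = 1 / (1 − e^(−0.02270×30.0)) = 1 / (1 − 0.5061) = 2.025
Loading dose = maintenance dose × R = 491 × 2.025 ≈ 994 mg

994 mg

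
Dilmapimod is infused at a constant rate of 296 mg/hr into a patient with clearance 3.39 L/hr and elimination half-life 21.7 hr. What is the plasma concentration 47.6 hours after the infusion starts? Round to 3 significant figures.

68.2 µg/mL

Css = rate / CL = 296 / 3.39 = 87.32 µg/mL
k = ln 2 / 21.7 = 0.03194 hr⁻¹
C(t) = Css (1 − e^(−kt)) = 87.32 × (1 − e^(−1.520)) = 87.32 × 0.7814 ≈ 68.2 µg/mL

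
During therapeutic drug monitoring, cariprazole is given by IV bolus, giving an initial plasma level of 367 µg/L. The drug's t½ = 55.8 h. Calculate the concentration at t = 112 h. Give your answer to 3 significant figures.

91.3 µg/L

k = ln 2 / 55.8 = 0.01242 h⁻¹
C(t) = C₀ e^(−kt) = 367 × e^(−0.01242 × 112) = 367 × e^(−1.391) = 367 × 0.2488 ≈ 91.3 µg/L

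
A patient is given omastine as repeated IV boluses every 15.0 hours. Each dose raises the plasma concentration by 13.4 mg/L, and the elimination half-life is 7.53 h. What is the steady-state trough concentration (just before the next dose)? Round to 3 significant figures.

4.50 mg/L

k = ln 2 / 7.53 = 0.09205 h⁻¹
Fraction remaining after one interval: e^(−kτ) = e^(−0.09205 × 15.0) = 0.2514
R = 1 / (1 − 0.2514) = 1.336
Css,max = 13.4 × 1.336 = 17.90 mg/L
Css,min = Css,max × e^(−kτ) = 17.90 × 0.2514 ≈ 4.50 mg/L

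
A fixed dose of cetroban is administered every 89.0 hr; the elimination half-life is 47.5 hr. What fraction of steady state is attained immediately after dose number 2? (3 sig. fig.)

k = ln 2 / 47.5 = 0.01459 hr⁻¹
f_n = 1 − e^(−nkτ) = 1 − e^(−2 × 0.01459 × 89.0) = 1 − e^(−2.597) = 1 − 0.07446 ≈ 0.926

0.926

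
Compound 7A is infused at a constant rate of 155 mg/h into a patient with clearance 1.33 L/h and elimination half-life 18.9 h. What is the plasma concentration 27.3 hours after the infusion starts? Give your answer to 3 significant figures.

Css = rate / CL = 155 / 1.33 = 116.5 mg/L
k = ln 2 / 18.9 = 0.03667 h⁻¹
C(t) = Css (1 − e^(−kt)) = 116.5 × (1 − e^(−1.001)) = 116.5 × 0.6326 ≈ 73.7 mg/L

73.7 mg/L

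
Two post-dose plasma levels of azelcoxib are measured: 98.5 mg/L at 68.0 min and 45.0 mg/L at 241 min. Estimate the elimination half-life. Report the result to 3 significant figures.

k = ln(C₁/C₂) / (t₂ − t₁) = ln(98.5/45.0) / (241 − 68.0)
  = 0.7834 / 173.0 = 0.004528 min⁻¹
t½ = ln 2 / k = ln 2 / 0.004528 ≈ 153 minutes

153 minutes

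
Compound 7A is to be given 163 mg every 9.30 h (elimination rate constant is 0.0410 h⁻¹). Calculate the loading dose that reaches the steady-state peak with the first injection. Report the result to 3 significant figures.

Accumulation ratio R = 1 / (1 − e^(−kτ)) = 1 / (1 − e^(−0.04100×9.30)) = 1 / (1 − 0.6830) = 3.154
Loading dose = maintenance dose × R = 163 × 3.154 ≈ 514 mg

514 mg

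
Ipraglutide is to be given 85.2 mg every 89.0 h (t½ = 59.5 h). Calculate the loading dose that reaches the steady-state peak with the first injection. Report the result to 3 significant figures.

k = ln 2 / 59.5 = 0.01165 h⁻¹
Accumulation ratio R = 1 / (1 − e^(−kτ)) = 1 / (1 − e^(−0.01165×89.0)) = 1 / (1 − 0.3546) = 1.549
Loading dose = maintenance dose × R = 85.2 × 1.549 ≈ 132 mg

132 mg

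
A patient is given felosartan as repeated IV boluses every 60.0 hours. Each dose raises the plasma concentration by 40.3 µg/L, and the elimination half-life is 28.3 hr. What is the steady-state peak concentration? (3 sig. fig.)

k = ln 2 / 28.3 = 0.02449 hr⁻¹
Fraction remaining after one interval: e^(−kτ) = e^(−0.02449 × 60.0) = 0.2300
R = 1 / (1 − 0.2300) = 1.299
Css,max = 40.3 × 1.299 ≈ 52.3 µg/L

52.3 µg/L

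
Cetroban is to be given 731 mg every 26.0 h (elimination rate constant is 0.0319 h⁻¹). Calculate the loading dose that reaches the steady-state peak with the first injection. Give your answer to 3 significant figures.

1300 mg

Accumulation ratio R = 1 / (1 − e^(−kτ)) = 1 / (1 − e^(−0.03190×26.0)) = 1 / (1 − 0.4363) = 1.774
Loading dose = maintenance dose × R = 731 × 1.774 ≈ 1300 mg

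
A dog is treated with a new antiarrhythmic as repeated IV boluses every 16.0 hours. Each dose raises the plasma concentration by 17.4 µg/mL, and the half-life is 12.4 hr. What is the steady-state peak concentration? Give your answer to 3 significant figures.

29.4 µg/mL

k = ln 2 / 12.4 = 0.05590 hr⁻¹
Fraction remaining after one interval: e^(−kτ) = e^(−0.05590 × 16.0) = 0.4089
R = 1 / (1 − 0.4089) = 1.692
Css,max = 17.4 × 1.692 ≈ 29.4 µg/mL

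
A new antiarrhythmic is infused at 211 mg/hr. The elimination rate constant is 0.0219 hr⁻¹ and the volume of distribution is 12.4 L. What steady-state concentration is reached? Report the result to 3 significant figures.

777 µg/mL

CL = k · V = 0.0219 × 12.4 = 0.2716 L/hr
Css = rate / CL = 211 / 0.2716 ≈ 777 µg/mL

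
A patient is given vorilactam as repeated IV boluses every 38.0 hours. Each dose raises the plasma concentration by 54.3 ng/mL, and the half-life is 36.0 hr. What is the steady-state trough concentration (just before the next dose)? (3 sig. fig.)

50.3 ng/mL

k = ln 2 / 36.0 = 0.01925 hr⁻¹
Fraction remaining after one interval: e^(−kτ) = e^(−0.01925 × 38.0) = 0.4811
R = 1 / (1 − 0.4811) = 1.927
Css,max = 54.3 × 1.927 = 104.6 ng/mL
Css,min = Css,max × e^(−kτ) = 104.6 × 0.4811 ≈ 50.3 ng/mL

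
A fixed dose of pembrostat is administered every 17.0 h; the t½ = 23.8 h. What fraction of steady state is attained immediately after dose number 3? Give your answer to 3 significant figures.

0.774

k = ln 2 / 23.8 = 0.02912 h⁻¹
f_n = 1 − e^(−nkτ) = 1 − e^(−3 × 0.02912 × 17.0) = 1 − e^(−1.485) = 1 − 0.2264 ≈ 0.774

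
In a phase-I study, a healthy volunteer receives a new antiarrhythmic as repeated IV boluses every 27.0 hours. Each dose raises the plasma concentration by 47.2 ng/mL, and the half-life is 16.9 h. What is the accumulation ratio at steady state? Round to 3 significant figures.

1.49

k = ln 2 / 16.9 = 0.04101 h⁻¹
Fraction remaining after one interval: e^(−kτ) = e^(−0.04101 × 27.0) = 0.3304
R = 1 / (1 − 0.3304) = 1 / 0.6696 ≈ 1.49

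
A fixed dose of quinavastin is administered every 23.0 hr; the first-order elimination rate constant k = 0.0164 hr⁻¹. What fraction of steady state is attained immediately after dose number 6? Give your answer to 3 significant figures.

f_n = 1 − e^(−nkτ) = 1 − e^(−6 × 0.01640 × 23.0) = 1 − e^(−2.263) = 1 − 0.1040 ≈ 0.896

0.896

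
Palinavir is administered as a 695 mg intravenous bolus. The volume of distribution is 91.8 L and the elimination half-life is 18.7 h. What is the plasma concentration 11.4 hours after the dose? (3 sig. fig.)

C₀ = dose / V = 695 / 91.8 = 7.571 µg/mL
k = ln 2 / 18.7 = 0.03707 h⁻¹
C(t) = C₀ e^(−kt) = 7.571 × e^(−0.03707 × 11.4) = 7.571 × e^(−0.4226) = 7.571 × 0.6554 ≈ 4.96 µg/mL

4.96 µg/mL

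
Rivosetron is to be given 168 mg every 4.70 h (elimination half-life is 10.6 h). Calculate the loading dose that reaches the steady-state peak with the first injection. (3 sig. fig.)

635 mg

k = ln 2 / 10.6 = 0.06539 h⁻¹
Accumulation ratio R = 1 / (1 − e^(−kτ)) = 1 / (1 − e^(−0.06539×4.70)) = 1 / (1 − 0.7354) = 3.779
Loading dose = maintenance dose × R = 168 × 3.779 ≈ 635 mg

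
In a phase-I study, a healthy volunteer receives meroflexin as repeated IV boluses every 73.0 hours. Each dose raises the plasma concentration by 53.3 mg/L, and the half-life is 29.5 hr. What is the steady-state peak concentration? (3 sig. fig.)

k = ln 2 / 29.5 = 0.02350 hr⁻¹
Fraction remaining after one interval: e^(−kτ) = e^(−0.02350 × 73.0) = 0.1799
R = 1 / (1 − 0.1799) = 1.219
Css,max = 53.3 × 1.219 ≈ 65.0 mg/L

65.0 mg/L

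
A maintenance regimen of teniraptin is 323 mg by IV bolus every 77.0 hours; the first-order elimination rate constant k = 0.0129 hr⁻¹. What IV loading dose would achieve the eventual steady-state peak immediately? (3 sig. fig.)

513 mg

Accumulation ratio R = 1 / (1 − e^(−kτ)) = 1 / (1 − e^(−0.01290×77.0)) = 1 / (1 − 0.3704) = 1.588
Loading dose = maintenance dose × R = 323 × 1.588 ≈ 513 mg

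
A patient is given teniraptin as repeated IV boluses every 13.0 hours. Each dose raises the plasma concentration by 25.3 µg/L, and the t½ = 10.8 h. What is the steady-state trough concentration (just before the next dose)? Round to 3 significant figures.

19.4 µg/L

k = ln 2 / 10.8 = 0.06418 h⁻¹
Fraction remaining after one interval: e^(−kτ) = e^(−0.06418 × 13.0) = 0.4342
R = 1 / (1 − 0.4342) = 1.767
Css,max = 25.3 × 1.767 = 44.71 µg/L
Css,min = Css,max × e^(−kτ) = 44.71 × 0.4342 ≈ 19.4 µg/L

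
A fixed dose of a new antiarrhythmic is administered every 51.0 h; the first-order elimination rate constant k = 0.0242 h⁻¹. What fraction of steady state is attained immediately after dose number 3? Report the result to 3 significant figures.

0.975

f_n = 1 − e^(−nkτ) = 1 − e^(−3 × 0.02420 × 51.0) = 1 − e^(−3.703) = 1 − 0.02466 ≈ 0.975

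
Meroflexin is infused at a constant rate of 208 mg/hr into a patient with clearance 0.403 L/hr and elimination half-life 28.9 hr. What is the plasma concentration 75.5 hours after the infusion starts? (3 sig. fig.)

432 µg/mL

Css = rate / CL = 208 / 0.403 = 516.1 µg/mL
k = ln 2 / 28.9 = 0.02398 hr⁻¹
C(t) = Css (1 − e^(−kt)) = 516.1 × (1 − e^(−1.811)) = 516.1 × 0.8365 ≈ 432 µg/mL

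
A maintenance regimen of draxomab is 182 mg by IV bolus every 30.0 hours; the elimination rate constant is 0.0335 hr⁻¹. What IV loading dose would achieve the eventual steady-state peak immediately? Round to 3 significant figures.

287 mg

Accumulation ratio R = 1 / (1 − e^(−kτ)) = 1 / (1 − e^(−0.03350×30.0)) = 1 / (1 − 0.3660) = 1.577
Loading dose = maintenance dose × R = 182 × 1.577 ≈ 287 mg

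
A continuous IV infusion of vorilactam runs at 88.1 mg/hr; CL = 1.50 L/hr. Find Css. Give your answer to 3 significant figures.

58.7 mg/L

Css = infusion rate / CL = 88.1 / 1.50 ≈ 58.7 mg/L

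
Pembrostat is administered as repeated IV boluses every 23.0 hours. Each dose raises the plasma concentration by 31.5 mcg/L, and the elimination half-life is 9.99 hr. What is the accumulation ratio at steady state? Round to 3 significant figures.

k = ln 2 / 9.99 = 0.06938 hr⁻¹
Fraction remaining after one interval: e^(−kτ) = e^(−0.06938 × 23.0) = 0.2027
R = 1 / (1 − 0.2027) = 1 / 0.7973 ≈ 1.25

1.25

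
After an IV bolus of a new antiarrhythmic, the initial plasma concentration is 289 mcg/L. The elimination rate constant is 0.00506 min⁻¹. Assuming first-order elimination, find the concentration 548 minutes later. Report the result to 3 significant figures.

C(t) = C₀ e^(−kt) = 289 × e^(−0.005060 × 548) = 289 × e^(−2.773) = 289 × 0.06248 ≈ 18.1 mcg/L

18.1 mcg/L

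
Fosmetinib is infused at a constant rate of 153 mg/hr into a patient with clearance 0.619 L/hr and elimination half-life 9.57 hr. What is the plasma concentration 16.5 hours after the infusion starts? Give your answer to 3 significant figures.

172 µg/mL

Css = rate / CL = 153 / 0.619 = 247.2 µg/mL
k = ln 2 / 9.57 = 0.07243 hr⁻¹
C(t) = Css (1 − e^(−kt)) = 247.2 × (1 − e^(−1.195)) = 247.2 × 0.6973 ≈ 172 µg/mL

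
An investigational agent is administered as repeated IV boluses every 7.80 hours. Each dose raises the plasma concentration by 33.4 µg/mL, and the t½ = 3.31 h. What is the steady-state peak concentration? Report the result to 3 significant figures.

41.5 µg/mL

k = ln 2 / 3.31 = 0.2094 h⁻¹
Fraction remaining after one interval: e^(−kτ) = e^(−0.2094 × 7.80) = 0.1953
R = 1 / (1 − 0.1953) = 1.243
Css,max = 33.4 × 1.243 ≈ 41.5 µg/mL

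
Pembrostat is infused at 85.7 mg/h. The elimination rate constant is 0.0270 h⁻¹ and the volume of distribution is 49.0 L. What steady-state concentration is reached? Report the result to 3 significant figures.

CL = k · V = 0.0270 × 49.0 = 1.323 L/h
Css = rate / CL = 85.7 / 1.323 ≈ 64.8 µg/mL

64.8 µg/mL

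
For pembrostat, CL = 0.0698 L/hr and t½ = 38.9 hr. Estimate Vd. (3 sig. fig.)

k = ln 2 / t½ = ln 2 / 38.9 = 0.01782 hr⁻¹
V = CL / k = 0.0698 / 0.01782 ≈ 3.92 L

3.92 L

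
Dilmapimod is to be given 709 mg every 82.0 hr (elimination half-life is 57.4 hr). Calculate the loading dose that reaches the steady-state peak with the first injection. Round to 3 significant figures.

k = ln 2 / 57.4 = 0.01208 hr⁻¹
Accumulation ratio R = 1 / (1 − e^(−kτ)) = 1 / (1 − e^(−0.01208×82.0)) = 1 / (1 − 0.3715) = 1.591
Loading dose = maintenance dose × R = 709 × 1.591 ≈ 1130 mg

1130 mg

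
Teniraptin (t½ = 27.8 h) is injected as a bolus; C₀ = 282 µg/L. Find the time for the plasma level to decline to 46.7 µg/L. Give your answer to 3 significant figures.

72.1 hours

k = ln 2 / 27.8 = 0.02493 h⁻¹
C(t) = C₀ e^(−kt)  ⇒  t = ln(C₀/C) / k
t = ln(282/46.7) / 0.02493 = 1.798 / 0.02493 ≈ 72.1 hours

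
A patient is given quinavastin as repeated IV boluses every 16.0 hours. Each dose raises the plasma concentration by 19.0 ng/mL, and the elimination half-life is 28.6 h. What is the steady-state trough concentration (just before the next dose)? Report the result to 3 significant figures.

40.1 ng/mL

k = ln 2 / 28.6 = 0.02424 h⁻¹
Fraction remaining after one interval: e^(−kτ) = e^(−0.02424 × 16.0) = 0.6786
R = 1 / (1 − 0.6786) = 3.111
Css,max = 19.0 × 3.111 = 59.11 ng/mL
Css,min = Css,max × e^(−kτ) = 59.11 × 0.6786 ≈ 40.1 ng/mL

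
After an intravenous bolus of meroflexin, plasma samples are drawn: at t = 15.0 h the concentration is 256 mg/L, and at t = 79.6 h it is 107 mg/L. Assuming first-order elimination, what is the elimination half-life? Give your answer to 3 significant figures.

k = ln(C₁/C₂) / (t₂ − t₁) = ln(256/107) / (79.6 − 15.0)
  = 0.8723 / 64.60 = 0.01350 h⁻¹
t½ = ln 2 / k = ln 2 / 0.01350 ≈ 51.3 hours

51.3 hours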